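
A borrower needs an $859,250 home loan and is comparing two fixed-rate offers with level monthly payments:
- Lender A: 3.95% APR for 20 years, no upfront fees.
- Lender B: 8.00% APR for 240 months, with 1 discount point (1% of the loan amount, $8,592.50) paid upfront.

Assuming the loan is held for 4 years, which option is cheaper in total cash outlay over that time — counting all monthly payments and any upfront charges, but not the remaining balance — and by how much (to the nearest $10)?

Lender A: monthly rate = 3.95%/12 = 0.0032917; payment = 859,250 × 0.0032917 / (1 − (1+0.0032917)^−240) = $5,184.28.
Lender B: at 8.00% the monthly rate is 0.0066667, so the payment is 859,250 × 0.0066667 / (1 − 1.0066667^−240) = $7,187.11.
Over 48 months: Lender A costs 48 × $5,184.28 = $248,845.44; Lender B costs 48 × $7,187.11 + $8,592.50 = $353,573.78.
Lender A is cheaper by $353,573.78 − $248,845.44 = $104,728.34.

Lender A by $104,730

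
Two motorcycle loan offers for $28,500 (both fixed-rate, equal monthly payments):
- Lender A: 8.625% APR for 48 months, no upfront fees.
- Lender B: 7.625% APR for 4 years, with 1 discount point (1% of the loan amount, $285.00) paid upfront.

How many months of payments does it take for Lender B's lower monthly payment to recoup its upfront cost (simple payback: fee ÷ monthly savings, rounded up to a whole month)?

Lender A: monthly rate = 8.625%/12 = 0.0071875; payment = 28,500 × 0.0071875 / (1 − (1+0.0071875)^−48) = $704.16.
Lender B: monthly rate = 7.625%/12 = 0.0063542; payment = 28,500 × 0.0063542 / (1 − (1+0.0063542)^−48) = $690.76.
Monthly savings = $704.16 − $690.76 = $13.40.
Break-even = $285.00 / $13.40 = 21.27 → 22 months.

22 months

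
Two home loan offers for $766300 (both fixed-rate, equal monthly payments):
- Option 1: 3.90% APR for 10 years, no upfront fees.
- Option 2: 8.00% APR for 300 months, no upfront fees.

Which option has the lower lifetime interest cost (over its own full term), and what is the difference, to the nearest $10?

Option 1: monthly rate = 3.9%/12 = 0.0032500; payment = 766,300 × 0.0032500 / (1 − (1+0.0032500)^−120) = $7,722.05.
Total interest on Option 1 = 120 × $7,722.05 − $766,300 = $160,346.00.
Option 2: at 8.00% the monthly rate is 0.0066667, so the payment is 766,300 × 0.0066667 / (1 − 1.0066667^−300) = $5,914.43.
Total interest on Option 2 = 300 × $5,914.43 − $766,300 = $1,008,029.00.
Option 1 is lower by $847,683.00.

Option 1 by $847,680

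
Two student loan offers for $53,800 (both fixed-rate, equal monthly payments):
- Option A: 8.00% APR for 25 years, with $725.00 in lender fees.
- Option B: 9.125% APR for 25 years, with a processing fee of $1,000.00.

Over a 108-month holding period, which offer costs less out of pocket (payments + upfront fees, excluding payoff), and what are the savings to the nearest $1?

Option A: monthly rate = 8%/12 = 0.0066667; payment = 53,800 × 0.0066667 / (1 − (1+0.0066667)^−300) = $415.24.
Option B: monthly rate = 9.125%/12 = 0.0076042; payment = 53,800 × 0.0076042 / (1 − (1+0.0076042)^−300) = $456.10.
Over 108 months: Option A costs 108 × $415.24 + $725.00 = $45,570.92; Option B costs 108 × $456.10 + $1,000.00 = $50,258.80.
Option A is cheaper by $50,258.80 − $45,570.92 = $4,687.88.

Option A by $4,688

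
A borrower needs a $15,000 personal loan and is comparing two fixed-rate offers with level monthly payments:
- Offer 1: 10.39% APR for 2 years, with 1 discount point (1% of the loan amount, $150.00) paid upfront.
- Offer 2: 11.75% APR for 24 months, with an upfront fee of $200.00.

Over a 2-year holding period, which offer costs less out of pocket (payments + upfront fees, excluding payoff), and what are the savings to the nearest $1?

Offer 1: monthly rate = 10.39%/12 = 0.0086583; payment = 15,000 × 0.0086583 / (1 − (1+0.0086583)^−24) = $694.88.
Offer 2: monthly rate = 11.75%/12 = 0.0097917; payment = 15,000 × 0.0097917 / (1 − (1+0.0097917)^−24) = $704.35.
Over 24 months: Offer 1 costs 24 × $694.88 + $150.00 = $16,827.12; Offer 2 costs 24 × $704.35 + $200.00 = $17,104.40.
Offer 1 is cheaper by $17,104.40 − $16,827.12 = $277.28.

Offer 1 by $277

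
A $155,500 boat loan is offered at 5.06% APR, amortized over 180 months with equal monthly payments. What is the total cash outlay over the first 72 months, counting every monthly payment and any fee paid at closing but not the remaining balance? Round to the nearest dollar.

$88,888

At 5.06% the monthly rate is 0.0042167, so the payment is 155,500 × 0.0042167 / (1 − 1.0042167^−180) = $1,234.55.
Total outlay = 72 × $1,234.55 = $88,887.60.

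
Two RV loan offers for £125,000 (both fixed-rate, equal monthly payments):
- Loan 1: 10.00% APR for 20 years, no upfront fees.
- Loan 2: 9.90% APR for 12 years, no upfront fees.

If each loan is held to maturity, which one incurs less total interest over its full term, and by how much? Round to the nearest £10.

Loan 2 by £75,430

Loan 1: at 10.00% the monthly rate is 0.0083333, so the payment is 125,000 × 0.0083333 / (1 − 1.0083333^−240) = £1,206.28.
Total interest on Loan 1 = 240 × £1,206.28 − £125,000 = £164,507.20.
Loan 2: monthly rate = 9.9%/12 = 0.0082500; payment = 125,000 × 0.0082500 / (1 − (1+0.0082500)^−144) = £1,486.64.
Total interest on Loan 2 = 144 × £1,486.64 − £125,000 = £89,076.16.
Loan 2 is lower by £75,431.04.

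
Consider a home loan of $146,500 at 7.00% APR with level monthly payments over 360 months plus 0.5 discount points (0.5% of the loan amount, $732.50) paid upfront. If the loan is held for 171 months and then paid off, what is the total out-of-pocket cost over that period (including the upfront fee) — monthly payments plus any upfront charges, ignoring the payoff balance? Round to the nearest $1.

$167,401

At 7.00% the monthly rate is 0.0058333, so the payment is 146,500 × 0.0058333 / (1 − 1.0058333^−360) = $974.67.
Total outlay = 171 × $974.67 + $732.50 = $167,401.07.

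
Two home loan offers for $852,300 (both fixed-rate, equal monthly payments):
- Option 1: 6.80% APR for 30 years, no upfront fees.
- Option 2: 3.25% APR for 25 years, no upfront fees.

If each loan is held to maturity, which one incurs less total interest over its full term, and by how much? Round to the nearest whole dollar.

Option 2 by $754,270

Option 1: at 6.80% the monthly rate is 0.0056667, so the payment is 852,300 × 0.0056667 / (1 − 1.0056667^−360) = $5,556.36.
Total interest on Option 1 = 360 × $5,556.36 − $852,300 = $1,147,989.60.
Option 2: at 3.25% the monthly rate is 0.0027083, so the payment is 852,300 × 0.0027083 / (1 − 1.0027083^−300) = $4,153.40.
Total interest on Option 2 = 300 × $4,153.40 − $852,300 = $393,720.00.
Option 2 is lower by $754,269.60.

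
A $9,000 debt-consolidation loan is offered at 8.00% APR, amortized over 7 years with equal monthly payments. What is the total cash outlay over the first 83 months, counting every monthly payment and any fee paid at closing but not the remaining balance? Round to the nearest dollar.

$11,643

Monthly rate = 8%/12 = 0.0066667; payment = 9,000 × 0.0066667 / (1 − (1+0.0066667)^−84) = $140.28.
Total outlay = 83 × $140.28 = $11,643.24.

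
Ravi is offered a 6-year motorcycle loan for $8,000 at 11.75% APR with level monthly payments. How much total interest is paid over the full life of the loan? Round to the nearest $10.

$3,190

At 11.75% the monthly rate is 0.0097917, so the payment is 8,000 × 0.0097917 / (1 − 1.0097917^−72) = $155.36.
Total paid = 72 × $155.36 = $11,185.92; interest = $11,185.92 − $8,000 = $3,185.92.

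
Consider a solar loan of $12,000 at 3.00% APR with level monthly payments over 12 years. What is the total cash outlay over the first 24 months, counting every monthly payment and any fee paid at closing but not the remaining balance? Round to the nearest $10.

Monthly rate = 3%/12 = 0.0025000; payment = 12,000 × 0.0025000 / (1 − (1+0.0025000)^−144) = $99.33.
Total outlay = 24 × $99.33 = $2,383.92.

$2,380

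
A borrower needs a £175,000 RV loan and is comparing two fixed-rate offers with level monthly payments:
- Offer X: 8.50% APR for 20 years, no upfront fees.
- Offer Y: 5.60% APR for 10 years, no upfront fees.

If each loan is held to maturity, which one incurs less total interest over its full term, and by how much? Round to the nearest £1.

Offer X: at 8.50% the monthly rate is 0.0070833, so the payment is 175,000 × 0.0070833 / (1 − 1.0070833^−240) = £1,518.69.
Total interest on Offer X = 240 × £1,518.69 − £175,000 = £189,485.60.
Offer Y: monthly rate = 5.6%/12 = 0.0046667; payment = 175,000 × 0.0046667 / (1 − (1+0.0046667)^−120) = £1,907.89.
Total interest on Offer Y = 120 × £1,907.89 − £175,000 = £53,946.80.
Offer Y is lower by £135,538.80.

Offer Y by £135,539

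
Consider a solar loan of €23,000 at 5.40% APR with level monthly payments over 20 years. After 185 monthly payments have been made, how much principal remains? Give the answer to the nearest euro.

€7,630

With monthly rate i = 5.4%/12 = 0.0045000, the balance after k of n payments is P · [(1+i)^n − (1+i)^k] / [(1+i)^n − 1].
(1+0.0045000)^240 = 2.93755401 and (1+0.0045000)^185 = 2.29476967, so the balance is 23,000 × (2.93755401 − 2.29476967) / (2.93755401 − 1) = €7,630.26.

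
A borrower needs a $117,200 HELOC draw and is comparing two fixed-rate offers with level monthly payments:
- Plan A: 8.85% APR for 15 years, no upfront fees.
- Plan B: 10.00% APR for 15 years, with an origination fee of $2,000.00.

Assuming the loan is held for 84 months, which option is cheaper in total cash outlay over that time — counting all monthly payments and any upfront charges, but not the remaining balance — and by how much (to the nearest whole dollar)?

Plan A: monthly rate = 8.85%/12 = 0.0073750; payment = 117,200 × 0.0073750 / (1 − (1+0.0073750)^−180) = $1,178.29.
Plan B: at 10.00% the monthly rate is 0.0083333, so the payment is 117,200 × 0.0083333 / (1 − 1.0083333^−180) = $1,259.44.
Over 84 months: Plan A costs 84 × $1,178.29 = $98,976.36; Plan B costs 84 × $1,259.44 + $2,000.00 = $107,792.96.
Plan A is cheaper by $107,792.96 − $98,976.36 = $8,816.60.

Plan A by $8,817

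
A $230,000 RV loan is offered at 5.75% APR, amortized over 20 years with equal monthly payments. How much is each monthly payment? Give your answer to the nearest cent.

At 5.75% the monthly rate is 0.0047917, so the payment is 230,000 × 0.0047917 / (1 − 1.0047917^−240) = $1,614.79.

$1,614.79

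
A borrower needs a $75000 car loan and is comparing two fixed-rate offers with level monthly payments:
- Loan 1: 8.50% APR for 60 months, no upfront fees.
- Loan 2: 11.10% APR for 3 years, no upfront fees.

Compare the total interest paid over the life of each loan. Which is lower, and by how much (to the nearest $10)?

Loan 2 by $3,800

Loan 1: monthly rate = 8.5%/12 = 0.0070833; payment = 75,000 × 0.0070833 / (1 − (1+0.0070833)^−60) = $1,538.74.
Total interest on Loan 1 = 60 × $1,538.74 − $75,000 = $17,324.40.
Loan 2: at 11.10% the monthly rate is 0.0092500, so the payment is 75,000 × 0.0092500 / (1 − 1.0092500^−36) = $2,458.96.
Total interest on Loan 2 = 36 × $2,458.96 − $75,000 = $13,522.56.
Loan 2 is lower by $3,801.84.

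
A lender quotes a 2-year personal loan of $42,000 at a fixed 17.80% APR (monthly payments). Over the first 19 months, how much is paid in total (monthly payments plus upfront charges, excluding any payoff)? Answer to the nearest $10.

At 17.80% the monthly rate is 0.0148333, so the payment is 42,000 × 0.0148333 / (1 − 1.0148333^−24) = $2,092.76.
Total outlay = 19 × $2,092.76 = $39,762.44.

$39,760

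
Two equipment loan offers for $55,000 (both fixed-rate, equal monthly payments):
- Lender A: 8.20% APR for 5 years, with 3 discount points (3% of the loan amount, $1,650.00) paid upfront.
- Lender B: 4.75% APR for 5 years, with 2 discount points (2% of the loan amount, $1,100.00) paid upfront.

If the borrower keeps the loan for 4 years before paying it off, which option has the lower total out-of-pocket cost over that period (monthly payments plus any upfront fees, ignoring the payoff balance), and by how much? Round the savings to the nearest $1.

Lender B by $4,814

Lender A: monthly rate = 8.2%/12 = 0.0068333; payment = 55,000 × 0.0068333 / (1 − (1+0.0068333)^−60) = $1,120.47.
Lender B: at 4.75% the monthly rate is 0.0039583, so the payment is 55,000 × 0.0039583 / (1 − 1.0039583^−60) = $1,031.63.
Over 48 months: Lender A costs 48 × $1,120.47 + $1,650.00 = $55,432.56; Lender B costs 48 × $1,031.63 + $1,100.00 = $50,618.24.
Lender B is cheaper by $55,432.56 − $50,618.24 = $4,814.32.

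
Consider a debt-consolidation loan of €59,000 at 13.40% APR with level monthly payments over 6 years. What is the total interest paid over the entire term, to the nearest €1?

€27,174

Monthly rate = 13.4%/12 = 0.0111667; payment = 59,000 × 0.0111667 / (1 − (1+0.0111667)^−72) = €1,196.86.
Total paid = 72 × €1,196.86 = €86,173.92; interest = €86,173.92 − €59,000 = €27,173.92.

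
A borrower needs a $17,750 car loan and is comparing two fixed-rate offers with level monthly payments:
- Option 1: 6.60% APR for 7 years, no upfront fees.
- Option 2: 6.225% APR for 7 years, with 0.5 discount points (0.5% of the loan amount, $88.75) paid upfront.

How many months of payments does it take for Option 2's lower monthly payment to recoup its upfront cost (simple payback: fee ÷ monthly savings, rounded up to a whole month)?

28 months

Option 1: at 6.60% the monthly rate is 0.0055000, so the payment is 17,750 × 0.0055000 / (1 − 1.0055000^−84) = $264.44.
Option 2: at 6.225% the monthly rate is 0.0051875, so the payment is 17,750 × 0.0051875 / (1 − 1.0051875^−84) = $261.22.
Monthly savings = $264.44 − $261.22 = $3.22.
Break-even = $88.75 / $3.22 = 27.56 → 28 months.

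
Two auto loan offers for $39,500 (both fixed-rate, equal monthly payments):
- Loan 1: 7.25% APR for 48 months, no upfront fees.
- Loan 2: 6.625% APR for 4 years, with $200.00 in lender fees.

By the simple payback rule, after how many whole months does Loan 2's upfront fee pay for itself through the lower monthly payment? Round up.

Loan 1: at 7.25% the monthly rate is 0.0060417, so the payment is 39,500 × 0.0060417 / (1 − 1.0060417^−48) = $950.46.
Loan 2: at 6.625% the monthly rate is 0.0055208, so the payment is 39,500 × 0.0055208 / (1 − 1.0055208^−48) = $939.02.
Monthly savings = $950.46 − $939.02 = $11.44.
Break-even = $200.00 / $11.44 = 17.48 → 18 months.

18 months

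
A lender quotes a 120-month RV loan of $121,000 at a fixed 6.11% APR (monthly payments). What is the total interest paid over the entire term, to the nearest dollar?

At 6.11% the monthly rate is 0.0050917, so the payment is 121,000 × 0.0050917 / (1 − 1.0050917^−120) = $1,350.04.
Total paid = 120 × $1,350.04 = $162,004.80; interest = $162,004.80 − $121,000 = $41,004.80.

$41,005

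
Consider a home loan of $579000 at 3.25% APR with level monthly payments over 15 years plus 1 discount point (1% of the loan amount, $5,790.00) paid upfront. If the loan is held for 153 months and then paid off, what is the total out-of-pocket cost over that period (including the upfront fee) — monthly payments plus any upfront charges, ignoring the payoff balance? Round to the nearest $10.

$628,260

Monthly rate = 3.25%/12 = 0.0027083; payment = 579,000 × 0.0027083 / (1 − (1+0.0027083)^−180) = $4,068.45.
Total outlay = 153 × $4,068.45 + $5,790.00 = $628,262.85.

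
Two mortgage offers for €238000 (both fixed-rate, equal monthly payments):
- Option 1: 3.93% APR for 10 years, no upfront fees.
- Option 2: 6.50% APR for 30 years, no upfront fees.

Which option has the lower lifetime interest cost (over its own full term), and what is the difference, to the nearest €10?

Option 1: monthly rate = 3.93%/12 = 0.0032750; payment = 238,000 × 0.0032750 / (1 − (1+0.0032750)^−120) = €2,401.72.
Total interest on Option 1 = 120 × €2,401.72 − €238,000 = €50,206.40.
Option 2: at 6.50% the monthly rate is 0.0054167, so the payment is 238,000 × 0.0054167 / (1 − 1.0054167^−360) = €1,504.32.
Total interest on Option 2 = 360 × €1,504.32 − €238,000 = €303,555.20.
Option 1 is lower by €253,348.80.

Option 1 by €253,350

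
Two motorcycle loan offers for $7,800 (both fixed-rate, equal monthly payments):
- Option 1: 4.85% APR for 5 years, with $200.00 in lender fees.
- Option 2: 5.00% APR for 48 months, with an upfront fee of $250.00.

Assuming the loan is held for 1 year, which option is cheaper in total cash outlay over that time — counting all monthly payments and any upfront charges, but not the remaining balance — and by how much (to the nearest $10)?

Option 1 by $450

Option 1: monthly rate = 4.85%/12 = 0.0040417; payment = 7,800 × 0.0040417 / (1 − (1+0.0040417)^−60) = $146.66.
Option 2: monthly rate = 5%/12 = 0.0041667; payment = 7,800 × 0.0041667 / (1 − (1+0.0041667)^−48) = $179.63.
Over 12 months: Option 1 costs 12 × $146.66 + $200.00 = $1,959.92; Option 2 costs 12 × $179.63 + $250.00 = $2,405.56.
Option 1 is cheaper by $2,405.56 − $1,959.92 = $445.64.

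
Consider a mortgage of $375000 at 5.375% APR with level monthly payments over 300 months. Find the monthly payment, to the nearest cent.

$2,274.92

At 5.375% the monthly rate is 0.0044792, so the payment is 375,000 × 0.0044792 / (1 − 1.0044792^−300) = $2,274.92.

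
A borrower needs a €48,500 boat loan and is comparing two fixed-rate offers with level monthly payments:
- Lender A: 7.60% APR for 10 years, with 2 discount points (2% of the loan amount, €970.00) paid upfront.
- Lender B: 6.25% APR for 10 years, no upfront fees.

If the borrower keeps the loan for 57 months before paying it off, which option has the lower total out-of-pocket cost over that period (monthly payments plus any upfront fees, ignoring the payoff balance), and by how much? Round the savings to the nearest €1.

Lender A: at 7.60% the monthly rate is 0.0063333, so the payment is 48,500 × 0.0063333 / (1 − 1.0063333^−120) = €578.24.
Lender B: monthly rate = 6.25%/12 = 0.0052083; payment = 48,500 × 0.0052083 / (1 − (1+0.0052083)^−120) = €544.56.
Over 57 months: Lender A costs 57 × €578.24 + €970.00 = €33,929.68; Lender B costs 57 × €544.56 = €31,039.92.
Lender B is cheaper by €33,929.68 − €31,039.92 = €2,889.76.

Lender B by €2,890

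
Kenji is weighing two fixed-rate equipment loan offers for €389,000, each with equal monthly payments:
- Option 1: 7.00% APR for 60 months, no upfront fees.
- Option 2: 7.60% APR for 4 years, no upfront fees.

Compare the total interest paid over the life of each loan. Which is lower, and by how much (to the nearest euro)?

Option 1: monthly rate = 7%/12 = 0.0058333; payment = 389,000 × 0.0058333 / (1 − (1+0.0058333)^−60) = €7,702.67.
Total interest on Option 1 = 60 × €7,702.67 − €389,000 = €73,160.20.
Option 2: at 7.60% the monthly rate is 0.0063333, so the payment is 389,000 × 0.0063333 / (1 − 1.0063333^−48) = €9,423.76.
Total interest on Option 2 = 48 × €9,423.76 − €389,000 = €63,340.48.
Option 2 is lower by €9,819.72.

Option 2 by €9,820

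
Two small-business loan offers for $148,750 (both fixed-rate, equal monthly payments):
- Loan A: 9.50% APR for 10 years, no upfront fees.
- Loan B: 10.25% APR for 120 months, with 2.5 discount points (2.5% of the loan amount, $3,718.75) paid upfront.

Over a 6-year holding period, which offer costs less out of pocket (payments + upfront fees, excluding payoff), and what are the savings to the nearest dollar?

Loan A by $8,154

Loan A: at 9.50% the monthly rate is 0.0079167, so the payment is 148,750 × 0.0079167 / (1 − 1.0079167^−120) = $1,924.79.
Loan B: monthly rate = 10.25%/12 = 0.0085417; payment = 148,750 × 0.0085417 / (1 − (1+0.0085417)^−120) = $1,986.39.
Over 72 months: Loan A costs 72 × $1,924.79 = $138,584.88; Loan B costs 72 × $1,986.39 + $3,718.75 = $146,738.83.
Loan A is cheaper by $146,738.83 − $138,584.88 = $8,153.95.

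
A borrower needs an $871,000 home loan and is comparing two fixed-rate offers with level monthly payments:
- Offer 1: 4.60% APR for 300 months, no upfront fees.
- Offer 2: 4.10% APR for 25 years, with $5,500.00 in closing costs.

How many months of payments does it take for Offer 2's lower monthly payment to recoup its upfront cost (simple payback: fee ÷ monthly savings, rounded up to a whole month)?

23 months

Offer 1: monthly rate = 4.6%/12 = 0.0038333; payment = 871,000 × 0.0038333 / (1 − (1+0.0038333)^−300) = $4,890.87.
Offer 2: monthly rate = 4.1%/12 = 0.0034167; payment = 871,000 × 0.0034167 / (1 − (1+0.0034167)^−300) = $4,645.69.
Monthly savings = $4,890.87 − $4,645.69 = $245.18.
Break-even = $5,500.00 / $245.18 = 22.43 → 23 months.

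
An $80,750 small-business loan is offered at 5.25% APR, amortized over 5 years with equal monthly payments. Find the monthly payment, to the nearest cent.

Monthly rate = 5.25%/12 = 0.0043750; payment = 80,750 × 0.0043750 / (1 − (1+0.0043750)^−60) = $1,533.12.

$1,533.12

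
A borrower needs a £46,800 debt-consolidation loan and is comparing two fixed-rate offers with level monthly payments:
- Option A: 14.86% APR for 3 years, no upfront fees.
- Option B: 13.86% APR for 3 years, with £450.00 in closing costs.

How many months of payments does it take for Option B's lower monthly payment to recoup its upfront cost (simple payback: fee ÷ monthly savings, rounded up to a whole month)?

Option A: monthly rate = 14.86%/12 = 0.0123833; payment = 46,800 × 0.0123833 / (1 − (1+0.0123833)^−36) = £1,619.13.
Option B: monthly rate = 13.86%/12 = 0.0115500; payment = 46,800 × 0.0115500 / (1 − (1+0.0115500)^−36) = £1,596.33.
Monthly savings = £1,619.13 − £1,596.33 = £22.80.
Break-even = £450.00 / £22.80 = 19.74 → 20 months.

20 months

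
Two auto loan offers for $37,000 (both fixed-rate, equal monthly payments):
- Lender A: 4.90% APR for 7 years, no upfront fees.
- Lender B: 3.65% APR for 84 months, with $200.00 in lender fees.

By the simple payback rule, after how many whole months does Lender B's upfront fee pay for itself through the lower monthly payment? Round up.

10 months

Lender A: monthly rate = 4.9%/12 = 0.0040833; payment = 37,000 × 0.0040833 / (1 − (1+0.0040833)^−84) = $521.22.
Lender B: at 3.65% the monthly rate is 0.0030417, so the payment is 37,000 × 0.0030417 / (1 − 1.0030417^−84) = $499.81.
Monthly savings = $521.22 − $499.81 = $21.41.
Break-even = $200.00 / $21.41 = 9.34 → 10 months.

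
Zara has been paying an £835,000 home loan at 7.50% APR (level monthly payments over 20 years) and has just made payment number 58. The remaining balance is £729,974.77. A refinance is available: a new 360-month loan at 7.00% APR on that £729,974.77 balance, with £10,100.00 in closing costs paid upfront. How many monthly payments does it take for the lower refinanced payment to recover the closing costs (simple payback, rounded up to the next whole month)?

Current payment = 835,000 × 7.5%/12 / (1 − (1+0.0062500)^−240) = £6,726.70.
Refinanced payment = 729,974.77 × 0.0058333 / (1 − (1+0.0058333)^−360) = £4,856.54.
Monthly savings = £6,726.70 − £4,856.54 = £1,870.16.
Break-even = £10,100.00 / £1,870.16 = 5.40 → 6 months.

6 months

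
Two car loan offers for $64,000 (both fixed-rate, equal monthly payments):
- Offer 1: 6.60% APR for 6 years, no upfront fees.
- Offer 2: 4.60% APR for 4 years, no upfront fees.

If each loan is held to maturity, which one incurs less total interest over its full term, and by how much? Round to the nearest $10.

Offer 1: at 6.60% the monthly rate is 0.0055000, so the payment is 64,000 × 0.0055000 / (1 − 1.0055000^−72) = $1,078.89.
Total interest on Offer 1 = 72 × $1,078.89 − $64,000 = $13,680.08.
Offer 2: at 4.60% the monthly rate is 0.0038333, so the payment is 64,000 × 0.0038333 / (1 − 1.0038333^−48) = $1,462.31.
Total interest on Offer 2 = 48 × $1,462.31 − $64,000 = $6,190.88.
Offer 2 is lower by $7,489.20.

Offer 2 by $7,490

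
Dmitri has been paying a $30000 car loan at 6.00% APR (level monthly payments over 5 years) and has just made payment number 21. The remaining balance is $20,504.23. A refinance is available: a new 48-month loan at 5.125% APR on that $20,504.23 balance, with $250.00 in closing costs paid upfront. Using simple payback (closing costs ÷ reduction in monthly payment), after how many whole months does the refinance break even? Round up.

3 months

Current payment = 30,000 × 6%/12 / (1 − (1+0.0050000)^−60) = $579.98.
Refinanced payment = 20,504.23 × 0.0042708 / (1 − (1+0.0042708)^−48) = $473.36.
Monthly savings = $579.98 − $473.36 = $106.62.
Break-even = $250.00 / $106.62 = 2.34 → 3 months.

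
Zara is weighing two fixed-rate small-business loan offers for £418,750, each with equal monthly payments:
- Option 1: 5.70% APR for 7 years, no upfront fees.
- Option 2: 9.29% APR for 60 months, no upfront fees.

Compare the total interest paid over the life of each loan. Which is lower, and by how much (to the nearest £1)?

Option 1 by £16,285

Option 1: monthly rate = 5.7%/12 = 0.0047500; payment = 418,750 × 0.0047500 / (1 − (1+0.0047500)^−84) = £6,057.29.
Total interest on Option 1 = 84 × £6,057.29 − £418,750 = £90,062.36.
Option 2: monthly rate = 9.29%/12 = 0.0077417; payment = 418,750 × 0.0077417 / (1 − (1+0.0077417)^−60) = £8,751.62.
Total interest on Option 2 = 60 × £8,751.62 − £418,750 = £106,347.20.
Option 1 is lower by £16,284.84.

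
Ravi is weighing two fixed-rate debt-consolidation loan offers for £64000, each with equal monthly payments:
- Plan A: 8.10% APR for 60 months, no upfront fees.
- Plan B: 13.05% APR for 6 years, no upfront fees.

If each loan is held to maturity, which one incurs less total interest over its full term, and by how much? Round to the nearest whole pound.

Plan A: at 8.10% the monthly rate is 0.0067500, so the payment is 64,000 × 0.0067500 / (1 − 1.0067500^−60) = £1,300.75.
Total interest on Plan A = 60 × £1,300.75 − £64,000 = £14,045.00.
Plan B: at 13.05% the monthly rate is 0.0108750, so the payment is 64,000 × 0.0108750 / (1 − 1.0108750^−72) = £1,286.43.
Total interest on Plan B = 72 × £1,286.43 − £64,000 = £28,622.96.
Plan A is lower by £14,577.96.

Plan A by £14,578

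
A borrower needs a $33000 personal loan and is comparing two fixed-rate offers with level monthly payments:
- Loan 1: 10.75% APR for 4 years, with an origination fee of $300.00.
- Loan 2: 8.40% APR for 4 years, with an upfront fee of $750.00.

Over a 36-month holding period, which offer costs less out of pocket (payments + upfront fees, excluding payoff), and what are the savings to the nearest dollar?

Loan 2 by $884

Loan 1: monthly rate = 10.75%/12 = 0.0089583; payment = 33,000 × 0.0089583 / (1 − (1+0.0089583)^−48) = $848.90.
Loan 2: monthly rate = 8.4%/12 = 0.0070000; payment = 33,000 × 0.0070000 / (1 − (1+0.0070000)^−48) = $811.84.
Over 36 months: Loan 1 costs 36 × $848.90 + $300.00 = $30,860.40; Loan 2 costs 36 × $811.84 + $750.00 = $29,976.24.
Loan 2 is cheaper by $30,860.40 − $29,976.24 = $884.16.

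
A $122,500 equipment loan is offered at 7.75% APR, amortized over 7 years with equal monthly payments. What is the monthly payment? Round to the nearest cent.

$1,894.09

At 7.75% the monthly rate is 0.0064583, so the payment is 122,500 × 0.0064583 / (1 − 1.0064583^−84) = $1,894.09.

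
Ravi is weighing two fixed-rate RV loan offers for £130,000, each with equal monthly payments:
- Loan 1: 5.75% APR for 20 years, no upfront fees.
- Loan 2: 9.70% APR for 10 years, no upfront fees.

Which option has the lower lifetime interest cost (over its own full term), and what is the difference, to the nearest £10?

Loan 1: monthly rate = 5.75%/12 = 0.0047917; payment = 130,000 × 0.0047917 / (1 − (1+0.0047917)^−240) = £912.71.
Total interest on Loan 1 = 240 × £912.71 − £130,000 = £89,050.40.
Loan 2: at 9.70% the monthly rate is 0.0080833, so the payment is 130,000 × 0.0080833 / (1 − 1.0080833^−120) = £1,696.44.
Total interest on Loan 2 = 120 × £1,696.44 − £130,000 = £73,572.80.
Loan 2 is lower by £15,477.60.

Loan 2 by £15,480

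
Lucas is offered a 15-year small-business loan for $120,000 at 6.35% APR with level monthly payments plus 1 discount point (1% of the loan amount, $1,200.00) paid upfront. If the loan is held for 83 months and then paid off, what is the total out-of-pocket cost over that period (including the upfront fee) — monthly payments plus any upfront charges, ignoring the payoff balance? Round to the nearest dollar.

Monthly rate = 6.35%/12 = 0.0052917; payment = 120,000 × 0.0052917 / (1 − (1+0.0052917)^−180) = $1,035.46.
Total outlay = 83 × $1,035.46 + $1,200.00 = $87,143.18.

$87,143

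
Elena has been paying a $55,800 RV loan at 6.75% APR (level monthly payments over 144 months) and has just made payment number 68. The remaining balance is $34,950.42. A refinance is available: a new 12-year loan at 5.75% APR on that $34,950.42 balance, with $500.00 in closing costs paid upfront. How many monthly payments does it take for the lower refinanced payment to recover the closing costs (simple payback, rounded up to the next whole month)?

Current payment = 55,800 × 6.75%/12 / (1 − (1+0.0056250)^−144) = $566.43.
Refinanced payment = 34,950.42 × 0.0047917 / (1 − (1+0.0047917)^−144) = $336.56.
Monthly savings = $566.43 − $336.56 = $229.87.
Break-even = $500.00 / $229.87 = 2.18 → 3 months.

3 months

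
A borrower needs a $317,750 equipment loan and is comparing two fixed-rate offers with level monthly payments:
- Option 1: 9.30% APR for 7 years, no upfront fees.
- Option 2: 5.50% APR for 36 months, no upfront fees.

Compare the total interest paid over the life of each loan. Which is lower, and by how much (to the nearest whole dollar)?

Option 1: at 9.30% the monthly rate is 0.0077500, so the payment is 317,750 × 0.0077500 / (1 − 1.0077500^−84) = $5,160.81.
Total interest on Option 1 = 84 × $5,160.81 − $317,750 = $115,758.04.
Option 2: at 5.50% the monthly rate is 0.0045833, so the payment is 317,750 × 0.0045833 / (1 − 1.0045833^−36) = $9,594.75.
Total interest on Option 2 = 36 × $9,594.75 − $317,750 = $27,661.00.
Option 2 is lower by $88,097.04.

Option 2 by $88,097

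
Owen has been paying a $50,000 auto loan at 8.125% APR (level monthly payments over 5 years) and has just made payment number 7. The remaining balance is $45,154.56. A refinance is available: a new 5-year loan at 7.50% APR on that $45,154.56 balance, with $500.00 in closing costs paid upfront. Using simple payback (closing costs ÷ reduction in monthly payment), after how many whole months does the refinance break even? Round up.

5 months

Current payment = 50,000 × 8.125%/12 / (1 − (1+0.0067708)^−60) = $1,016.81.
Refinanced payment = 45,154.56 × 0.0062500 / (1 − (1+0.0062500)^−60) = $904.80.
Monthly savings = $1,016.81 − $904.80 = $112.01.
Break-even = $500.00 / $112.01 = 4.46 → 5 months.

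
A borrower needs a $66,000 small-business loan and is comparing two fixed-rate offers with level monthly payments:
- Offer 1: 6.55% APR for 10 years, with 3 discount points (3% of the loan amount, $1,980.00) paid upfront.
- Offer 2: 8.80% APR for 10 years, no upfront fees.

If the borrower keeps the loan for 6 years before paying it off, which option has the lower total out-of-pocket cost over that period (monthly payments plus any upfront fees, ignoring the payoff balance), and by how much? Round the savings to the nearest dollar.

Offer 1 by $3,624

Offer 1: at 6.55% the monthly rate is 0.0054583, so the payment is 66,000 × 0.0054583 / (1 − 1.0054583^−120) = $751.10.
Offer 2: at 8.80% the monthly rate is 0.0073333, so the payment is 66,000 × 0.0073333 / (1 − 1.0073333^−120) = $828.93.
Over 72 months: Offer 1 costs 72 × $751.10 + $1,980.00 = $56,059.20; Offer 2 costs 72 × $828.93 = $59,682.96.
Offer 1 is cheaper by $59,682.96 − $56,059.20 = $3,623.76.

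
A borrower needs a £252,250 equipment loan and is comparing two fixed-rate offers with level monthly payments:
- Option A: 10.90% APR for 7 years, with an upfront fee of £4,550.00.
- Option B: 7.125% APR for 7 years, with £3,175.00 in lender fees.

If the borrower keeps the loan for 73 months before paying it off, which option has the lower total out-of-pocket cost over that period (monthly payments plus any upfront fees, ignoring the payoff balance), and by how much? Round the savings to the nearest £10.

Option B by £36,660

Option A: at 10.90% the monthly rate is 0.0090833, so the payment is 252,250 × 0.0090833 / (1 − 1.0090833^−84) = £4,305.88.
Option B: at 7.125% the monthly rate is 0.0059375, so the payment is 252,250 × 0.0059375 / (1 − 1.0059375^−84) = £3,822.56.
Over 73 months: Option A costs 73 × £4,305.88 + £4,550.00 = £318,879.24; Option B costs 73 × £3,822.56 + £3,175.00 = £282,221.88.
Option B is cheaper by £318,879.24 − £282,221.88 = £36,657.36.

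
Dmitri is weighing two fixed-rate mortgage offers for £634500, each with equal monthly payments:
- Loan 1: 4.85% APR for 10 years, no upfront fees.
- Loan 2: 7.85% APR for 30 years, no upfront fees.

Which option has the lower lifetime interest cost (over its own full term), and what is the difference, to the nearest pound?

Loan 1: monthly rate = 4.85%/12 = 0.0040417; payment = 634,500 × 0.0040417 / (1 − (1+0.0040417)^−120) = £6,683.43.
Total interest on Loan 1 = 120 × £6,683.43 − £634,500 = £167,511.60.
Loan 2: monthly rate = 7.85%/12 = 0.0065417; payment = 634,500 × 0.0065417 / (1 − (1+0.0065417)^−360) = £4,589.56.
Total interest on Loan 2 = 360 × £4,589.56 − £634,500 = £1,017,741.60.
Loan 1 is lower by £850,230.00.

Loan 1 by £850,230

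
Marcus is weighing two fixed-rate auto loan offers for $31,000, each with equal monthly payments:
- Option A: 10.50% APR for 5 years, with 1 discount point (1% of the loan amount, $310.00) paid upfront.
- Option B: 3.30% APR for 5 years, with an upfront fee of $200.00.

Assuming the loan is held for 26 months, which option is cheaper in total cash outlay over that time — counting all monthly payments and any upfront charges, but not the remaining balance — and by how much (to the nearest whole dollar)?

Option A: at 10.50% the monthly rate is 0.0087500, so the payment is 31,000 × 0.0087500 / (1 − 1.0087500^−60) = $666.31.
Option B: monthly rate = 3.3%/12 = 0.0027500; payment = 31,000 × 0.0027500 / (1 − (1+0.0027500)^−60) = $561.17.
Over 26 months: Option A costs 26 × $666.31 + $310.00 = $17,634.06; Option B costs 26 × $561.17 + $200.00 = $14,790.42.
Option B is cheaper by $17,634.06 − $14,790.42 = $2,843.64.

Option B by $2,844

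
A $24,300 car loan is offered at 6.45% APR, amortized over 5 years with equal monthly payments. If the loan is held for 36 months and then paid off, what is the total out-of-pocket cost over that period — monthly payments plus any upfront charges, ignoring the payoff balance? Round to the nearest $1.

At 6.45% the monthly rate is 0.0053750, so the payment is 24,300 × 0.0053750 / (1 − 1.0053750^−60) = $474.89.
Total outlay = 36 × $474.89 = $17,096.04.

$17,096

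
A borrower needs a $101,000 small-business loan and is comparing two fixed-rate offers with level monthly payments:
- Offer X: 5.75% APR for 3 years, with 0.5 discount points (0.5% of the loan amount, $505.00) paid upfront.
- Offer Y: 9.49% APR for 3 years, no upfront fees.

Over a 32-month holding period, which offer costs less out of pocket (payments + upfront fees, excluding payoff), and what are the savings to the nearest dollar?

Offer X by $5,052

Offer X: monthly rate = 5.75%/12 = 0.0047917; payment = 101,000 × 0.0047917 / (1 − (1+0.0047917)^−36) = $3,061.19.
Offer Y: monthly rate = 9.49%/12 = 0.0079083; payment = 101,000 × 0.0079083 / (1 − (1+0.0079083)^−36) = $3,234.86.
Over 32 months: Offer X costs 32 × $3,061.19 + $505.00 = $98,463.08; Offer Y costs 32 × $3,234.86 = $103,515.52.
Offer X is cheaper by $103,515.52 − $98,463.08 = $5,052.44.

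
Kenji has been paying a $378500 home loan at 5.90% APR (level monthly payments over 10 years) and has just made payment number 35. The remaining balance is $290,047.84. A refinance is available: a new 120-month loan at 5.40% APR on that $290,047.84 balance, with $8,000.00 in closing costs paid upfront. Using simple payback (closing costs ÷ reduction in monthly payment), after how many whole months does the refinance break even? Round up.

Current payment = 378,500 × 5.9%/12 / (1 − (1+0.0049167)^−120) = $4,183.14.
Refinanced payment = 290,047.84 × 0.0045000 / (1 − (1+0.0045000)^−120) = $3,133.43.
Monthly savings = $4,183.14 − $3,133.43 = $1,049.71.
Break-even = $8,000.00 / $1,049.71 = 7.62 → 8 months.

8 months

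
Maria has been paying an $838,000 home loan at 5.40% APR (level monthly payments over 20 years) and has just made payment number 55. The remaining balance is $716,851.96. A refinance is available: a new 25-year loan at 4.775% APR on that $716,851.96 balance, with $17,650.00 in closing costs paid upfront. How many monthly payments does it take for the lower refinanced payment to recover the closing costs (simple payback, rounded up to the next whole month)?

Current payment = 838,000 × 5.4%/12 / (1 − (1+0.0045000)^−240) = $5,717.27.
Refinanced payment = 716,851.96 × 0.0039792 / (1 − (1+0.0039792)^−300) = $4,097.21.
Monthly savings = $5,717.27 − $4,097.21 = $1,620.06.
Break-even = $17,650.00 / $1,620.06 = 10.89 → 11 months.

11 months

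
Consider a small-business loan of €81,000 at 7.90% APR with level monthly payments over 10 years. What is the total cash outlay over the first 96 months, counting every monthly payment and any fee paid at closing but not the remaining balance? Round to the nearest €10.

Monthly rate = 7.9%/12 = 0.0065833; payment = 81,000 × 0.0065833 / (1 − (1+0.0065833)^−120) = €978.48.
Total outlay = 96 × €978.48 = €93,934.08.

€93,930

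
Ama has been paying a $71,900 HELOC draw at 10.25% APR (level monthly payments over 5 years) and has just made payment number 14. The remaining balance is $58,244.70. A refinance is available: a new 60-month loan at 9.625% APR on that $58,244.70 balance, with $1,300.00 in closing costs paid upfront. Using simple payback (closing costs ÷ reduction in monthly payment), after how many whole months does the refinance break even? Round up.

Current payment = 71,900 × 10.25%/12 / (1 − (1+0.0085417)^−60) = $1,536.52.
Refinanced payment = 58,244.70 × 0.0080208 / (1 − (1+0.0080208)^−60) = $1,226.81.
Monthly savings = $1,536.52 − $1,226.81 = $309.71.
Break-even = $1,300.00 / $309.71 = 4.20 → 5 months.

5 months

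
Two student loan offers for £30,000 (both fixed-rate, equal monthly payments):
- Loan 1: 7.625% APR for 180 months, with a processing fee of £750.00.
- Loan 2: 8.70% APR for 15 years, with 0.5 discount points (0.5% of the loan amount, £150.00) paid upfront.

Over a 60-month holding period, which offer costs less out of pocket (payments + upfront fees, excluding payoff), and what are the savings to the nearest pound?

Loan 1: at 7.625% the monthly rate is 0.0063542, so the payment is 30,000 × 0.0063542 / (1 − 1.0063542^−180) = £280.24.
Loan 2: at 8.70% the monthly rate is 0.0072500, so the payment is 30,000 × 0.0072500 / (1 − 1.0072500^−180) = £298.95.
Over 60 months: Loan 1 costs 60 × £280.24 + £750.00 = £17,564.40; Loan 2 costs 60 × £298.95 + £150.00 = £18,087.00.
Loan 1 is cheaper by £18,087.00 − £17,564.40 = £522.60.

Loan 1 by £523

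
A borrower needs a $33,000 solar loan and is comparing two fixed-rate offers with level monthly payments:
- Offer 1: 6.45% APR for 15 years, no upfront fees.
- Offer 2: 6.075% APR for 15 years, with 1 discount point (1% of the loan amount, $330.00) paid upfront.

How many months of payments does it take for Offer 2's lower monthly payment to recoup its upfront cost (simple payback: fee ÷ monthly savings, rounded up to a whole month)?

Offer 1: monthly rate = 6.45%/12 = 0.0053750; payment = 33,000 × 0.0053750 / (1 − (1+0.0053750)^−180) = $286.56.
Offer 2: monthly rate = 6.075%/12 = 0.0050625; payment = 33,000 × 0.0050625 / (1 − (1+0.0050625)^−180) = $279.81.
Monthly savings = $286.56 − $279.81 = $6.75.
Break-even = $330.00 / $6.75 = 48.89 → 49 months.

49 months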